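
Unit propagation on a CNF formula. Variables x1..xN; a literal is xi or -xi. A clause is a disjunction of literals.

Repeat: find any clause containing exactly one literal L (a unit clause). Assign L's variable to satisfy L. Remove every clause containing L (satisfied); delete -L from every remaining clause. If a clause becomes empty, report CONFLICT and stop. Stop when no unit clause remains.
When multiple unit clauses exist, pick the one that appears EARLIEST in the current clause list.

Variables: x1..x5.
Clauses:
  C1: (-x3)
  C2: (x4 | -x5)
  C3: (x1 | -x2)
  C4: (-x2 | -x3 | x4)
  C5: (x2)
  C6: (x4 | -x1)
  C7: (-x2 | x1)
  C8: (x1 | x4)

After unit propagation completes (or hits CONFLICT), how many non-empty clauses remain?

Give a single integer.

unit clause [-3] forces x3=F; simplify:
  satisfied 2 clause(s); 6 remain; assigned so far: [3]
unit clause [2] forces x2=T; simplify:
  drop -2 from [1, -2] -> [1]
  drop -2 from [-2, 1] -> [1]
  satisfied 1 clause(s); 5 remain; assigned so far: [2, 3]
unit clause [1] forces x1=T; simplify:
  drop -1 from [4, -1] -> [4]
  satisfied 3 clause(s); 2 remain; assigned so far: [1, 2, 3]
unit clause [4] forces x4=T; simplify:
  satisfied 2 clause(s); 0 remain; assigned so far: [1, 2, 3, 4]

Answer: 0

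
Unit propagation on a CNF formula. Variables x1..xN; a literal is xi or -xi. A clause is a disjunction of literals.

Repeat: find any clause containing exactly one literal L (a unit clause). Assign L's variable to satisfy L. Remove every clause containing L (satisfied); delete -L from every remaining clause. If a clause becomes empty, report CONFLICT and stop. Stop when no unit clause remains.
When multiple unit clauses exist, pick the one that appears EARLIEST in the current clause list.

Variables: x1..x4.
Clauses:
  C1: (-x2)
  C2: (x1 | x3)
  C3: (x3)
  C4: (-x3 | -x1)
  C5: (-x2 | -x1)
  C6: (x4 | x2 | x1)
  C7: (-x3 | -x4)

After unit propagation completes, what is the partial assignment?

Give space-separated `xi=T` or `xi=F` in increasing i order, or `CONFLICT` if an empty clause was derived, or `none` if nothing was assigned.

Answer: CONFLICT

Derivation:
unit clause [-2] forces x2=F; simplify:
  drop 2 from [4, 2, 1] -> [4, 1]
  satisfied 2 clause(s); 5 remain; assigned so far: [2]
unit clause [3] forces x3=T; simplify:
  drop -3 from [-3, -1] -> [-1]
  drop -3 from [-3, -4] -> [-4]
  satisfied 2 clause(s); 3 remain; assigned so far: [2, 3]
unit clause [-1] forces x1=F; simplify:
  drop 1 from [4, 1] -> [4]
  satisfied 1 clause(s); 2 remain; assigned so far: [1, 2, 3]
unit clause [4] forces x4=T; simplify:
  drop -4 from [-4] -> [] (empty!)
  satisfied 1 clause(s); 1 remain; assigned so far: [1, 2, 3, 4]
CONFLICT (empty clause)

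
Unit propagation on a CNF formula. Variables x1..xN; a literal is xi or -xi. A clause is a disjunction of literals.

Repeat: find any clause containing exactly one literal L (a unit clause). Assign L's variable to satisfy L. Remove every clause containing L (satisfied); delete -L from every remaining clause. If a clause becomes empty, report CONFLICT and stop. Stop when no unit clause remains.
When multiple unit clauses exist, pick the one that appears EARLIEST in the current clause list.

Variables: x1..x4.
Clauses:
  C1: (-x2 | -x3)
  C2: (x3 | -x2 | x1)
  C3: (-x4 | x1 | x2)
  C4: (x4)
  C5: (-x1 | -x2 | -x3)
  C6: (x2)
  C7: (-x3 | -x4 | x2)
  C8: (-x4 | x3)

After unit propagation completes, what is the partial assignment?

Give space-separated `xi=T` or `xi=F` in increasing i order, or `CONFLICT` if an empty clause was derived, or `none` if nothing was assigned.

unit clause [4] forces x4=T; simplify:
  drop -4 from [-4, 1, 2] -> [1, 2]
  drop -4 from [-3, -4, 2] -> [-3, 2]
  drop -4 from [-4, 3] -> [3]
  satisfied 1 clause(s); 7 remain; assigned so far: [4]
unit clause [2] forces x2=T; simplify:
  drop -2 from [-2, -3] -> [-3]
  drop -2 from [3, -2, 1] -> [3, 1]
  drop -2 from [-1, -2, -3] -> [-1, -3]
  satisfied 3 clause(s); 4 remain; assigned so far: [2, 4]
unit clause [-3] forces x3=F; simplify:
  drop 3 from [3, 1] -> [1]
  drop 3 from [3] -> [] (empty!)
  satisfied 2 clause(s); 2 remain; assigned so far: [2, 3, 4]
CONFLICT (empty clause)

Answer: CONFLICT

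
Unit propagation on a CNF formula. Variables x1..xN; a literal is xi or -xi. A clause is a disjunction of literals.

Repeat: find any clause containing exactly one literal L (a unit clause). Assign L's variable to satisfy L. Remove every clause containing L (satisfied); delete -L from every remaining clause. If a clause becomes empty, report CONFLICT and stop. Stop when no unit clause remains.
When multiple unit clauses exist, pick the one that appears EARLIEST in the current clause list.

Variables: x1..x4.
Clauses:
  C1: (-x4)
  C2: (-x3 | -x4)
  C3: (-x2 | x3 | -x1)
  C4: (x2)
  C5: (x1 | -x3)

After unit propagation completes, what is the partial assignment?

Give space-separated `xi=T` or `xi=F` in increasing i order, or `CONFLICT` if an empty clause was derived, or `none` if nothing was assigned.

Answer: x2=T x4=F

Derivation:
unit clause [-4] forces x4=F; simplify:
  satisfied 2 clause(s); 3 remain; assigned so far: [4]
unit clause [2] forces x2=T; simplify:
  drop -2 from [-2, 3, -1] -> [3, -1]
  satisfied 1 clause(s); 2 remain; assigned so far: [2, 4]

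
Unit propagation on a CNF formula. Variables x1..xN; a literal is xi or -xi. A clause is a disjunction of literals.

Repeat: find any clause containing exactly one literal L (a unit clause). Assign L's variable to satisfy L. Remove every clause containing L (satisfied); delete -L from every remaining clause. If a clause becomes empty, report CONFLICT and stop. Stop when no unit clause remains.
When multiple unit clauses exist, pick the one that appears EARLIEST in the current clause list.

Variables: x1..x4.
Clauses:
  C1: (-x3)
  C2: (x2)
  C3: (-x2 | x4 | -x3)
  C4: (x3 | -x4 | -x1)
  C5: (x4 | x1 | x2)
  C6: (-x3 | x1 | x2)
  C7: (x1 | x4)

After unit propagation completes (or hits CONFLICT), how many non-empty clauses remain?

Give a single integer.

unit clause [-3] forces x3=F; simplify:
  drop 3 from [3, -4, -1] -> [-4, -1]
  satisfied 3 clause(s); 4 remain; assigned so far: [3]
unit clause [2] forces x2=T; simplify:
  satisfied 2 clause(s); 2 remain; assigned so far: [2, 3]

Answer: 2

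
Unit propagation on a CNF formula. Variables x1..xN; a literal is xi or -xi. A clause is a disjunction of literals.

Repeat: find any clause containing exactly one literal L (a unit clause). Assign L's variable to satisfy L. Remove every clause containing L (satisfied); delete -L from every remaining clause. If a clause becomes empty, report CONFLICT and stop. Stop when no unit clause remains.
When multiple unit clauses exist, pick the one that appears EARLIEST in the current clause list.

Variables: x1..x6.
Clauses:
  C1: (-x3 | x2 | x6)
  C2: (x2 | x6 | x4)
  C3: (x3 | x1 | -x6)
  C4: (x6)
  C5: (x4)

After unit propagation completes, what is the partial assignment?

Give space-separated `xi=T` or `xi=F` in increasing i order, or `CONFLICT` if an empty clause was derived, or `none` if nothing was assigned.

unit clause [6] forces x6=T; simplify:
  drop -6 from [3, 1, -6] -> [3, 1]
  satisfied 3 clause(s); 2 remain; assigned so far: [6]
unit clause [4] forces x4=T; simplify:
  satisfied 1 clause(s); 1 remain; assigned so far: [4, 6]

Answer: x4=T x6=T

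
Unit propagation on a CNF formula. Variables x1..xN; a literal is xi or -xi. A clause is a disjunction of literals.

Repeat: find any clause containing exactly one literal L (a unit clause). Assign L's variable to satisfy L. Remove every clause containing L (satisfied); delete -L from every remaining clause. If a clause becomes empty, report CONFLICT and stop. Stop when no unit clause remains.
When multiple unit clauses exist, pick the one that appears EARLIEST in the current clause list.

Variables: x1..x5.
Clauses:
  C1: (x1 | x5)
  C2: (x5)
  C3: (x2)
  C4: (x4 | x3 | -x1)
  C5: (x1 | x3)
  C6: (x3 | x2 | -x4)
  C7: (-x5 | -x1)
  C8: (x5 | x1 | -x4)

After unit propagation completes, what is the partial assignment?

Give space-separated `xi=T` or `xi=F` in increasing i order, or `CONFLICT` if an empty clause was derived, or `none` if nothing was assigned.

unit clause [5] forces x5=T; simplify:
  drop -5 from [-5, -1] -> [-1]
  satisfied 3 clause(s); 5 remain; assigned so far: [5]
unit clause [2] forces x2=T; simplify:
  satisfied 2 clause(s); 3 remain; assigned so far: [2, 5]
unit clause [-1] forces x1=F; simplify:
  drop 1 from [1, 3] -> [3]
  satisfied 2 clause(s); 1 remain; assigned so far: [1, 2, 5]
unit clause [3] forces x3=T; simplify:
  satisfied 1 clause(s); 0 remain; assigned so far: [1, 2, 3, 5]

Answer: x1=F x2=T x3=T x5=T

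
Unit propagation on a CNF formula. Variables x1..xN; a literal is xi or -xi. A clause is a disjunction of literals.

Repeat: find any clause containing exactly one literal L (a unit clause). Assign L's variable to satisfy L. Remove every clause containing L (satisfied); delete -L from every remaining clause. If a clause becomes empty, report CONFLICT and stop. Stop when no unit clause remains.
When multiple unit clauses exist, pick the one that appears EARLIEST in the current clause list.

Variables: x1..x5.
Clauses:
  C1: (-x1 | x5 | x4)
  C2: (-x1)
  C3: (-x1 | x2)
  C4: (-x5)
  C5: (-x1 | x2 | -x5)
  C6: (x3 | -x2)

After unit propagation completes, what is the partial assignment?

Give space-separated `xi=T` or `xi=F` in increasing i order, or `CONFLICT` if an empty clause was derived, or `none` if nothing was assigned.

unit clause [-1] forces x1=F; simplify:
  satisfied 4 clause(s); 2 remain; assigned so far: [1]
unit clause [-5] forces x5=F; simplify:
  satisfied 1 clause(s); 1 remain; assigned so far: [1, 5]

Answer: x1=F x5=F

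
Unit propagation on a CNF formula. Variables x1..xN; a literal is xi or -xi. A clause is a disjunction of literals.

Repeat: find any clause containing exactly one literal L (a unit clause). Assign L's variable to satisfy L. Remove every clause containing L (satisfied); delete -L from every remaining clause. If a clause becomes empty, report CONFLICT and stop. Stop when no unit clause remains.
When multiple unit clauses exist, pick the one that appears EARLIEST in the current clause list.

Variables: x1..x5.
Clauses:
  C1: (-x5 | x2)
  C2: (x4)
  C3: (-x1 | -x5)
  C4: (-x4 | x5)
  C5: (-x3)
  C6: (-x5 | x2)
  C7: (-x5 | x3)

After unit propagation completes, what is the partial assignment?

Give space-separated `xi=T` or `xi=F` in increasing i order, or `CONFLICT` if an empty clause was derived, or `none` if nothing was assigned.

Answer: CONFLICT

Derivation:
unit clause [4] forces x4=T; simplify:
  drop -4 from [-4, 5] -> [5]
  satisfied 1 clause(s); 6 remain; assigned so far: [4]
unit clause [5] forces x5=T; simplify:
  drop -5 from [-5, 2] -> [2]
  drop -5 from [-1, -5] -> [-1]
  drop -5 from [-5, 2] -> [2]
  drop -5 from [-5, 3] -> [3]
  satisfied 1 clause(s); 5 remain; assigned so far: [4, 5]
unit clause [2] forces x2=T; simplify:
  satisfied 2 clause(s); 3 remain; assigned so far: [2, 4, 5]
unit clause [-1] forces x1=F; simplify:
  satisfied 1 clause(s); 2 remain; assigned so far: [1, 2, 4, 5]
unit clause [-3] forces x3=F; simplify:
  drop 3 from [3] -> [] (empty!)
  satisfied 1 clause(s); 1 remain; assigned so far: [1, 2, 3, 4, 5]
CONFLICT (empty clause)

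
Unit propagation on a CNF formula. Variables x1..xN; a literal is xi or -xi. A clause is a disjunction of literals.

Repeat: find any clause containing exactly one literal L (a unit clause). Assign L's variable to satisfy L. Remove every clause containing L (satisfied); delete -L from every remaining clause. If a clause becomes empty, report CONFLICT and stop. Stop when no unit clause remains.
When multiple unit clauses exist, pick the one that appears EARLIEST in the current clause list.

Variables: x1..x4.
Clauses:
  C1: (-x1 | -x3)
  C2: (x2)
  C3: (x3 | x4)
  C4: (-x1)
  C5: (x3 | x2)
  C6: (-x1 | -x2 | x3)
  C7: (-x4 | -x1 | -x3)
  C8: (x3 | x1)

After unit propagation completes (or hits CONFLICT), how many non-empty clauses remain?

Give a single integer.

Answer: 0

Derivation:
unit clause [2] forces x2=T; simplify:
  drop -2 from [-1, -2, 3] -> [-1, 3]
  satisfied 2 clause(s); 6 remain; assigned so far: [2]
unit clause [-1] forces x1=F; simplify:
  drop 1 from [3, 1] -> [3]
  satisfied 4 clause(s); 2 remain; assigned so far: [1, 2]
unit clause [3] forces x3=T; simplify:
  satisfied 2 clause(s); 0 remain; assigned so far: [1, 2, 3]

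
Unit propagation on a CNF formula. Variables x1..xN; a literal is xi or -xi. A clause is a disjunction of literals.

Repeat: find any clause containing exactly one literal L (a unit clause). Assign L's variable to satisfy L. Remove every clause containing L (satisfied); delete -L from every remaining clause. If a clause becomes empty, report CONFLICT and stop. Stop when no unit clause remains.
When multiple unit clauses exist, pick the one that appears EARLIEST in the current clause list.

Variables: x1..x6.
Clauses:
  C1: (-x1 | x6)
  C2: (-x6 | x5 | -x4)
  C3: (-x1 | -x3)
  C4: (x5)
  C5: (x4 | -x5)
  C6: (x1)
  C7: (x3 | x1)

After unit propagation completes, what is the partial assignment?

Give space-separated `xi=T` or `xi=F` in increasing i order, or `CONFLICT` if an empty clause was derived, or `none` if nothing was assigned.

Answer: x1=T x3=F x4=T x5=T x6=T

Derivation:
unit clause [5] forces x5=T; simplify:
  drop -5 from [4, -5] -> [4]
  satisfied 2 clause(s); 5 remain; assigned so far: [5]
unit clause [4] forces x4=T; simplify:
  satisfied 1 clause(s); 4 remain; assigned so far: [4, 5]
unit clause [1] forces x1=T; simplify:
  drop -1 from [-1, 6] -> [6]
  drop -1 from [-1, -3] -> [-3]
  satisfied 2 clause(s); 2 remain; assigned so far: [1, 4, 5]
unit clause [6] forces x6=T; simplify:
  satisfied 1 clause(s); 1 remain; assigned so far: [1, 4, 5, 6]
unit clause [-3] forces x3=F; simplify:
  satisfied 1 clause(s); 0 remain; assigned so far: [1, 3, 4, 5, 6]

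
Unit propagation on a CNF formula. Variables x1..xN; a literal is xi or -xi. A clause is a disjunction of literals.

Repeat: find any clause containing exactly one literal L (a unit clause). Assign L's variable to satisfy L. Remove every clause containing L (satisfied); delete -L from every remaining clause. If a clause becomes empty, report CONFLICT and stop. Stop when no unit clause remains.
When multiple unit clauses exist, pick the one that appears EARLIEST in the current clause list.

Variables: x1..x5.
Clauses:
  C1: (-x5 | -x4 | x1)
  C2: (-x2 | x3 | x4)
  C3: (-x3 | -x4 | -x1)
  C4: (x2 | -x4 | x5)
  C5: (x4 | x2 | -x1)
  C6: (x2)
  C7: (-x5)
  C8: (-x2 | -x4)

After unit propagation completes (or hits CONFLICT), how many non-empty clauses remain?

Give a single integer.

unit clause [2] forces x2=T; simplify:
  drop -2 from [-2, 3, 4] -> [3, 4]
  drop -2 from [-2, -4] -> [-4]
  satisfied 3 clause(s); 5 remain; assigned so far: [2]
unit clause [-5] forces x5=F; simplify:
  satisfied 2 clause(s); 3 remain; assigned so far: [2, 5]
unit clause [-4] forces x4=F; simplify:
  drop 4 from [3, 4] -> [3]
  satisfied 2 clause(s); 1 remain; assigned so far: [2, 4, 5]
unit clause [3] forces x3=T; simplify:
  satisfied 1 clause(s); 0 remain; assigned so far: [2, 3, 4, 5]

Answer: 0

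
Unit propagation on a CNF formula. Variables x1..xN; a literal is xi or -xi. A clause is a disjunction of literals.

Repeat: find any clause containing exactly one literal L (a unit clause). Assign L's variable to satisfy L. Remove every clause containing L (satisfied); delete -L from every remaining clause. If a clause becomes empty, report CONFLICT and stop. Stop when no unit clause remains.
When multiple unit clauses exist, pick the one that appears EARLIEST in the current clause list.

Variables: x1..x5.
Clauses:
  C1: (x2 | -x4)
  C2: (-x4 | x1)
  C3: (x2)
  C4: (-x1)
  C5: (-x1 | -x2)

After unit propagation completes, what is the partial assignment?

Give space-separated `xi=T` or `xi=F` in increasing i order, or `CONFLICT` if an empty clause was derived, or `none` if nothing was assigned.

unit clause [2] forces x2=T; simplify:
  drop -2 from [-1, -2] -> [-1]
  satisfied 2 clause(s); 3 remain; assigned so far: [2]
unit clause [-1] forces x1=F; simplify:
  drop 1 from [-4, 1] -> [-4]
  satisfied 2 clause(s); 1 remain; assigned so far: [1, 2]
unit clause [-4] forces x4=F; simplify:
  satisfied 1 clause(s); 0 remain; assigned so far: [1, 2, 4]

Answer: x1=F x2=T x4=F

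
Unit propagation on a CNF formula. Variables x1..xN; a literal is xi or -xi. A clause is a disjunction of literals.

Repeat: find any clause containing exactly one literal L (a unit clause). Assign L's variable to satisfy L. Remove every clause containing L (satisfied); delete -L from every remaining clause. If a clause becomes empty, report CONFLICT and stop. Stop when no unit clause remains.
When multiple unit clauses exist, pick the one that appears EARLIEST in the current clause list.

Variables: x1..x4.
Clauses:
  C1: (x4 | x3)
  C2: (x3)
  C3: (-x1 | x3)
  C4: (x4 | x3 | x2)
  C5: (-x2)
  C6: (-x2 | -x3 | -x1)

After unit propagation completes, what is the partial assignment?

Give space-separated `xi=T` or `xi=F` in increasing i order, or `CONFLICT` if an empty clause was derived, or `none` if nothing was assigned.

Answer: x2=F x3=T

Derivation:
unit clause [3] forces x3=T; simplify:
  drop -3 from [-2, -3, -1] -> [-2, -1]
  satisfied 4 clause(s); 2 remain; assigned so far: [3]
unit clause [-2] forces x2=F; simplify:
  satisfied 2 clause(s); 0 remain; assigned so far: [2, 3]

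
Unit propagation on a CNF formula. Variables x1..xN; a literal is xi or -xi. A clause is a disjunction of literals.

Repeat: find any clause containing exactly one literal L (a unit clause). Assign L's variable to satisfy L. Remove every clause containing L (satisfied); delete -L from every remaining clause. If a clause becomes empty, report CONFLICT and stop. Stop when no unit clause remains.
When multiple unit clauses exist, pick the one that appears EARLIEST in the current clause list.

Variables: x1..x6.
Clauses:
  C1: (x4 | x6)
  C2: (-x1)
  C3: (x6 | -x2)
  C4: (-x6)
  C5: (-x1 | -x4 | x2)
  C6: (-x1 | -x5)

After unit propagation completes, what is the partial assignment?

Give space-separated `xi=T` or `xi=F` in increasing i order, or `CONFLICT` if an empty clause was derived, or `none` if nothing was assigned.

Answer: x1=F x2=F x4=T x6=F

Derivation:
unit clause [-1] forces x1=F; simplify:
  satisfied 3 clause(s); 3 remain; assigned so far: [1]
unit clause [-6] forces x6=F; simplify:
  drop 6 from [4, 6] -> [4]
  drop 6 from [6, -2] -> [-2]
  satisfied 1 clause(s); 2 remain; assigned so far: [1, 6]
unit clause [4] forces x4=T; simplify:
  satisfied 1 clause(s); 1 remain; assigned so far: [1, 4, 6]
unit clause [-2] forces x2=F; simplify:
  satisfied 1 clause(s); 0 remain; assigned so far: [1, 2, 4, 6]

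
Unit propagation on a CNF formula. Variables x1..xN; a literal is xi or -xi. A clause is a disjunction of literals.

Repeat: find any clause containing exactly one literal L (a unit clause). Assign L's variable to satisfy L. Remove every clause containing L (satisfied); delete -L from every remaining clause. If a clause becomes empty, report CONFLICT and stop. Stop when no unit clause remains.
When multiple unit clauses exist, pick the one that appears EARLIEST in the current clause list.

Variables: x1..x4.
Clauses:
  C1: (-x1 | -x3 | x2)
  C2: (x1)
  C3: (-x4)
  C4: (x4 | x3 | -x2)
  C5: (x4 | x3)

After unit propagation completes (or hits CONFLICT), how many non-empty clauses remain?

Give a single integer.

Answer: 0

Derivation:
unit clause [1] forces x1=T; simplify:
  drop -1 from [-1, -3, 2] -> [-3, 2]
  satisfied 1 clause(s); 4 remain; assigned so far: [1]
unit clause [-4] forces x4=F; simplify:
  drop 4 from [4, 3, -2] -> [3, -2]
  drop 4 from [4, 3] -> [3]
  satisfied 1 clause(s); 3 remain; assigned so far: [1, 4]
unit clause [3] forces x3=T; simplify:
  drop -3 from [-3, 2] -> [2]
  satisfied 2 clause(s); 1 remain; assigned so far: [1, 3, 4]
unit clause [2] forces x2=T; simplify:
  satisfied 1 clause(s); 0 remain; assigned so far: [1, 2, 3, 4]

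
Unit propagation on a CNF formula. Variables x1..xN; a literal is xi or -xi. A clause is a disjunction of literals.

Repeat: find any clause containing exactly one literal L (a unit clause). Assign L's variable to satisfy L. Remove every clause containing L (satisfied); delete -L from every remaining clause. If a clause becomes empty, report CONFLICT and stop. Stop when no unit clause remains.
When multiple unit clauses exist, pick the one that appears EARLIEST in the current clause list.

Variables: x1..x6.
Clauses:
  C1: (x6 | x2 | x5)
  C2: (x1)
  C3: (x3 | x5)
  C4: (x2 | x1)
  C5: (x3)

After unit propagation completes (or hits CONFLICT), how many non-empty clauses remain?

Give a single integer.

unit clause [1] forces x1=T; simplify:
  satisfied 2 clause(s); 3 remain; assigned so far: [1]
unit clause [3] forces x3=T; simplify:
  satisfied 2 clause(s); 1 remain; assigned so far: [1, 3]

Answer: 1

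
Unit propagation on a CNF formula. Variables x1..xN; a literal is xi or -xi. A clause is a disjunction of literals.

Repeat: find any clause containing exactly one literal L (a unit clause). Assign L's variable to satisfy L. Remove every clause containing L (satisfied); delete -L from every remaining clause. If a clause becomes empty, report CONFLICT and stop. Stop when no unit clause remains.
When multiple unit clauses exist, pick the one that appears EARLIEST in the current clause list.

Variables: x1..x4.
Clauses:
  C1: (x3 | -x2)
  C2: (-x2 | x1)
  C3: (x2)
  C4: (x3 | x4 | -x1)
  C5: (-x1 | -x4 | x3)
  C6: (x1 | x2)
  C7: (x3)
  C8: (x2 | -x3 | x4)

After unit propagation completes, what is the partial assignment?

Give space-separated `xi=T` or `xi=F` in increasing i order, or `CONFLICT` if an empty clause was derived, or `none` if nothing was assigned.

unit clause [2] forces x2=T; simplify:
  drop -2 from [3, -2] -> [3]
  drop -2 from [-2, 1] -> [1]
  satisfied 3 clause(s); 5 remain; assigned so far: [2]
unit clause [3] forces x3=T; simplify:
  satisfied 4 clause(s); 1 remain; assigned so far: [2, 3]
unit clause [1] forces x1=T; simplify:
  satisfied 1 clause(s); 0 remain; assigned so far: [1, 2, 3]

Answer: x1=T x2=T x3=T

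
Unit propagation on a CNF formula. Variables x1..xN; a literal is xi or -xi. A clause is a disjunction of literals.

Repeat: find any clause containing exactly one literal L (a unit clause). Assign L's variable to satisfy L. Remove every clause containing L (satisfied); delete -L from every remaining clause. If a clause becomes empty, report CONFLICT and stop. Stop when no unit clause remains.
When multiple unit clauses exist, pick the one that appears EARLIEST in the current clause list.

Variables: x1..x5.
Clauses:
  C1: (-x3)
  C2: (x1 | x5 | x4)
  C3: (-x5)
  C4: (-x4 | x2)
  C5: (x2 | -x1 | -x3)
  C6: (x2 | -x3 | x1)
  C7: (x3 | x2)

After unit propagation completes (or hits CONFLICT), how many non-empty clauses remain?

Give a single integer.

Answer: 1

Derivation:
unit clause [-3] forces x3=F; simplify:
  drop 3 from [3, 2] -> [2]
  satisfied 3 clause(s); 4 remain; assigned so far: [3]
unit clause [-5] forces x5=F; simplify:
  drop 5 from [1, 5, 4] -> [1, 4]
  satisfied 1 clause(s); 3 remain; assigned so far: [3, 5]
unit clause [2] forces x2=T; simplify:
  satisfied 2 clause(s); 1 remain; assigned so far: [2, 3, 5]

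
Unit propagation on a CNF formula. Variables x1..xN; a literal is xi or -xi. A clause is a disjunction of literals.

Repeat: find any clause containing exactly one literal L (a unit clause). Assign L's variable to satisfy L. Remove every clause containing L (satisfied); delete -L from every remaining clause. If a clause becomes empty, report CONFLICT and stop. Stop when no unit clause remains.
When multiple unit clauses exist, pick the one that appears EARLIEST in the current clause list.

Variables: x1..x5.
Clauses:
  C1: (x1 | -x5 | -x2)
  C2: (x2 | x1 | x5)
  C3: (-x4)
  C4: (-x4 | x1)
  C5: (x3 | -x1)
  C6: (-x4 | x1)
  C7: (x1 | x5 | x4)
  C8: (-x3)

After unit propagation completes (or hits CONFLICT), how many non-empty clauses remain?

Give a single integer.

unit clause [-4] forces x4=F; simplify:
  drop 4 from [1, 5, 4] -> [1, 5]
  satisfied 3 clause(s); 5 remain; assigned so far: [4]
unit clause [-3] forces x3=F; simplify:
  drop 3 from [3, -1] -> [-1]
  satisfied 1 clause(s); 4 remain; assigned so far: [3, 4]
unit clause [-1] forces x1=F; simplify:
  drop 1 from [1, -5, -2] -> [-5, -2]
  drop 1 from [2, 1, 5] -> [2, 5]
  drop 1 from [1, 5] -> [5]
  satisfied 1 clause(s); 3 remain; assigned so far: [1, 3, 4]
unit clause [5] forces x5=T; simplify:
  drop -5 from [-5, -2] -> [-2]
  satisfied 2 clause(s); 1 remain; assigned so far: [1, 3, 4, 5]
unit clause [-2] forces x2=F; simplify:
  satisfied 1 clause(s); 0 remain; assigned so far: [1, 2, 3, 4, 5]

Answer: 0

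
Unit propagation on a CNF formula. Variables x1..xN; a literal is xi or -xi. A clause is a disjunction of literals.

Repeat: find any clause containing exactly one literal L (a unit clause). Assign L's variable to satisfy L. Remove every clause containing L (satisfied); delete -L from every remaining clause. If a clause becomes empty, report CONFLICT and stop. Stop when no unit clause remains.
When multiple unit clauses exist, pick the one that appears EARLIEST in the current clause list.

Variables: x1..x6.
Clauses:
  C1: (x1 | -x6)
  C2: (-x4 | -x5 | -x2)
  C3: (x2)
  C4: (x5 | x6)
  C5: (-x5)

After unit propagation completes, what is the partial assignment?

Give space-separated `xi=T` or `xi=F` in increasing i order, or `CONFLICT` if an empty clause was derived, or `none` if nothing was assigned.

unit clause [2] forces x2=T; simplify:
  drop -2 from [-4, -5, -2] -> [-4, -5]
  satisfied 1 clause(s); 4 remain; assigned so far: [2]
unit clause [-5] forces x5=F; simplify:
  drop 5 from [5, 6] -> [6]
  satisfied 2 clause(s); 2 remain; assigned so far: [2, 5]
unit clause [6] forces x6=T; simplify:
  drop -6 from [1, -6] -> [1]
  satisfied 1 clause(s); 1 remain; assigned so far: [2, 5, 6]
unit clause [1] forces x1=T; simplify:
  satisfied 1 clause(s); 0 remain; assigned so far: [1, 2, 5, 6]

Answer: x1=T x2=T x5=F x6=T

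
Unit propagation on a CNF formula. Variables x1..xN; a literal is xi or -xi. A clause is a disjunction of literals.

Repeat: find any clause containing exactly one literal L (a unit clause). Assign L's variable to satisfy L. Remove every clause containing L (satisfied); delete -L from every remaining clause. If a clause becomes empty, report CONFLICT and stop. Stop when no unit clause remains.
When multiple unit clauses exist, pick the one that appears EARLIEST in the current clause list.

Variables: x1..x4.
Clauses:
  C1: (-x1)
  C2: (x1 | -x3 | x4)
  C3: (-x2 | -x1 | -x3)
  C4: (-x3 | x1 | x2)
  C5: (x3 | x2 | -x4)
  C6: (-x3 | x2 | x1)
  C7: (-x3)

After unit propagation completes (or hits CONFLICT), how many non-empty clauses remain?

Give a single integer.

unit clause [-1] forces x1=F; simplify:
  drop 1 from [1, -3, 4] -> [-3, 4]
  drop 1 from [-3, 1, 2] -> [-3, 2]
  drop 1 from [-3, 2, 1] -> [-3, 2]
  satisfied 2 clause(s); 5 remain; assigned so far: [1]
unit clause [-3] forces x3=F; simplify:
  drop 3 from [3, 2, -4] -> [2, -4]
  satisfied 4 clause(s); 1 remain; assigned so far: [1, 3]

Answer: 1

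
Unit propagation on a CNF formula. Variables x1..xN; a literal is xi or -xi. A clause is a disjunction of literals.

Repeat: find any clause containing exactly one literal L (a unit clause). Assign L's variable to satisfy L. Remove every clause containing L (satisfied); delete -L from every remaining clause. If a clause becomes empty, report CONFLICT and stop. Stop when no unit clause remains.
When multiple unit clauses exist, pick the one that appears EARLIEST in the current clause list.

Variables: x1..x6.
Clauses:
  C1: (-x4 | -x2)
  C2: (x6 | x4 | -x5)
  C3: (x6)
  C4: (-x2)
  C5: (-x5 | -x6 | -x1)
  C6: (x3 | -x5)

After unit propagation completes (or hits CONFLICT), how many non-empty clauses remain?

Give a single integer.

Answer: 2

Derivation:
unit clause [6] forces x6=T; simplify:
  drop -6 from [-5, -6, -1] -> [-5, -1]
  satisfied 2 clause(s); 4 remain; assigned so far: [6]
unit clause [-2] forces x2=F; simplify:
  satisfied 2 clause(s); 2 remain; assigned so far: [2, 6]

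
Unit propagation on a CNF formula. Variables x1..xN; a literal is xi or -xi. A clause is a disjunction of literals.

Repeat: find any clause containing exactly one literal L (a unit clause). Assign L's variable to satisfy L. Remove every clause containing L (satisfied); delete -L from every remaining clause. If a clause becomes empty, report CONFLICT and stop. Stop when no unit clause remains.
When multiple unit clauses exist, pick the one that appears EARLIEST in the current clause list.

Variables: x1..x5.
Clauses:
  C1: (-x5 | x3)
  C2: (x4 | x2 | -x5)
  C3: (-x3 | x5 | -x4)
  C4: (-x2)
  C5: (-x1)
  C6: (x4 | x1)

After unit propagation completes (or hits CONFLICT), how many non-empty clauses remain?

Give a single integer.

Answer: 2

Derivation:
unit clause [-2] forces x2=F; simplify:
  drop 2 from [4, 2, -5] -> [4, -5]
  satisfied 1 clause(s); 5 remain; assigned so far: [2]
unit clause [-1] forces x1=F; simplify:
  drop 1 from [4, 1] -> [4]
  satisfied 1 clause(s); 4 remain; assigned so far: [1, 2]
unit clause [4] forces x4=T; simplify:
  drop -4 from [-3, 5, -4] -> [-3, 5]
  satisfied 2 clause(s); 2 remain; assigned so far: [1, 2, 4]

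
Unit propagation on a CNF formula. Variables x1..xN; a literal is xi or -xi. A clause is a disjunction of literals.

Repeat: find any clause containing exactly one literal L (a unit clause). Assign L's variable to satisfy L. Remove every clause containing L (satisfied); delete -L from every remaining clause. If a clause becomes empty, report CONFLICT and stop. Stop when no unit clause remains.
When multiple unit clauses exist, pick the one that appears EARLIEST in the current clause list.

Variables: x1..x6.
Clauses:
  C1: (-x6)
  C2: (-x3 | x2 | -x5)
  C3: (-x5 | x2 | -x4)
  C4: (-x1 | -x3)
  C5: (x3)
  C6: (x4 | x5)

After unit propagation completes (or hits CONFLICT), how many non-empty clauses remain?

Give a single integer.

unit clause [-6] forces x6=F; simplify:
  satisfied 1 clause(s); 5 remain; assigned so far: [6]
unit clause [3] forces x3=T; simplify:
  drop -3 from [-3, 2, -5] -> [2, -5]
  drop -3 from [-1, -3] -> [-1]
  satisfied 1 clause(s); 4 remain; assigned so far: [3, 6]
unit clause [-1] forces x1=F; simplify:
  satisfied 1 clause(s); 3 remain; assigned so far: [1, 3, 6]

Answer: 3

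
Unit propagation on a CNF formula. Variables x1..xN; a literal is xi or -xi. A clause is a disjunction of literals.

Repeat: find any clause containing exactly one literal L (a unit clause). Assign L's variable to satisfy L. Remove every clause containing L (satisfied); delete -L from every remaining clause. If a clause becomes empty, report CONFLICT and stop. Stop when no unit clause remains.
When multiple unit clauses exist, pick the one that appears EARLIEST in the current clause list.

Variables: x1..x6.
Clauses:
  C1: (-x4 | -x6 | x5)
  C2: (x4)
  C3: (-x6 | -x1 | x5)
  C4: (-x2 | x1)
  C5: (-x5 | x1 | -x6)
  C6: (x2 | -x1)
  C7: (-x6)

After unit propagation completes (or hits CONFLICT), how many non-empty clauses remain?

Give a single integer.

unit clause [4] forces x4=T; simplify:
  drop -4 from [-4, -6, 5] -> [-6, 5]
  satisfied 1 clause(s); 6 remain; assigned so far: [4]
unit clause [-6] forces x6=F; simplify:
  satisfied 4 clause(s); 2 remain; assigned so far: [4, 6]

Answer: 2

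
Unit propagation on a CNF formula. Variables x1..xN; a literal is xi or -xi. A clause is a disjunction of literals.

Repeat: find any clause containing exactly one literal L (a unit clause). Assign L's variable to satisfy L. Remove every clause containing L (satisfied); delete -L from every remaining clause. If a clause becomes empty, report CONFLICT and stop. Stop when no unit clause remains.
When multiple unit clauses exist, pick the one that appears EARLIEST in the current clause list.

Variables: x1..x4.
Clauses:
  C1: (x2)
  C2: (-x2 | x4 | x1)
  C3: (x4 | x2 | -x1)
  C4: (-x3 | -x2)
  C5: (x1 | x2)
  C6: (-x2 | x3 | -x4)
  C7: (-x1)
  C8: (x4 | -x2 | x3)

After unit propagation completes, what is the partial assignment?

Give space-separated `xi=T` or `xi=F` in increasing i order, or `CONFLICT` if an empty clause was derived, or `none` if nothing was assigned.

unit clause [2] forces x2=T; simplify:
  drop -2 from [-2, 4, 1] -> [4, 1]
  drop -2 from [-3, -2] -> [-3]
  drop -2 from [-2, 3, -4] -> [3, -4]
  drop -2 from [4, -2, 3] -> [4, 3]
  satisfied 3 clause(s); 5 remain; assigned so far: [2]
unit clause [-3] forces x3=F; simplify:
  drop 3 from [3, -4] -> [-4]
  drop 3 from [4, 3] -> [4]
  satisfied 1 clause(s); 4 remain; assigned so far: [2, 3]
unit clause [-4] forces x4=F; simplify:
  drop 4 from [4, 1] -> [1]
  drop 4 from [4] -> [] (empty!)
  satisfied 1 clause(s); 3 remain; assigned so far: [2, 3, 4]
CONFLICT (empty clause)

Answer: CONFLICT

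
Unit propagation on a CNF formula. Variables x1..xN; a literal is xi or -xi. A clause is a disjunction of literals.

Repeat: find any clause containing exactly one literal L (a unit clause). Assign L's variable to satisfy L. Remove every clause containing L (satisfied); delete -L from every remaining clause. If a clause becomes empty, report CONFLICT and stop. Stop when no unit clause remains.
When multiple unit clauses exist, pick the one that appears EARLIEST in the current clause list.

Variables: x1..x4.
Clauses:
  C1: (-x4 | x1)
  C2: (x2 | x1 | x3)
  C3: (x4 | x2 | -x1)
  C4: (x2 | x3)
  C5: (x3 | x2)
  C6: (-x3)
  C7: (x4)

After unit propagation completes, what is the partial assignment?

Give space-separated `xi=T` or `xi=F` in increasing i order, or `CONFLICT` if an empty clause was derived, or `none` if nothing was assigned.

Answer: x1=T x2=T x3=F x4=T

Derivation:
unit clause [-3] forces x3=F; simplify:
  drop 3 from [2, 1, 3] -> [2, 1]
  drop 3 from [2, 3] -> [2]
  drop 3 from [3, 2] -> [2]
  satisfied 1 clause(s); 6 remain; assigned so far: [3]
unit clause [2] forces x2=T; simplify:
  satisfied 4 clause(s); 2 remain; assigned so far: [2, 3]
unit clause [4] forces x4=T; simplify:
  drop -4 from [-4, 1] -> [1]
  satisfied 1 clause(s); 1 remain; assigned so far: [2, 3, 4]
unit clause [1] forces x1=T; simplify:
  satisfied 1 clause(s); 0 remain; assigned so far: [1, 2, 3, 4]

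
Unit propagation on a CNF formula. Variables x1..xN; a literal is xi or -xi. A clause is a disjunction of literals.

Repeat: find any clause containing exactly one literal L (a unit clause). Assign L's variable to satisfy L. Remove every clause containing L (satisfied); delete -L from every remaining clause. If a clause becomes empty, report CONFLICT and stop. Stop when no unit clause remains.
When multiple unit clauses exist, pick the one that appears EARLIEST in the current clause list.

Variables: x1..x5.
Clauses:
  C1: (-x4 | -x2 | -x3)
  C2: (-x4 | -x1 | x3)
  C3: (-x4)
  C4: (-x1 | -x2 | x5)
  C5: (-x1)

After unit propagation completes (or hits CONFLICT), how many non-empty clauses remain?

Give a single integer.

Answer: 0

Derivation:
unit clause [-4] forces x4=F; simplify:
  satisfied 3 clause(s); 2 remain; assigned so far: [4]
unit clause [-1] forces x1=F; simplify:
  satisfied 2 clause(s); 0 remain; assigned so far: [1, 4]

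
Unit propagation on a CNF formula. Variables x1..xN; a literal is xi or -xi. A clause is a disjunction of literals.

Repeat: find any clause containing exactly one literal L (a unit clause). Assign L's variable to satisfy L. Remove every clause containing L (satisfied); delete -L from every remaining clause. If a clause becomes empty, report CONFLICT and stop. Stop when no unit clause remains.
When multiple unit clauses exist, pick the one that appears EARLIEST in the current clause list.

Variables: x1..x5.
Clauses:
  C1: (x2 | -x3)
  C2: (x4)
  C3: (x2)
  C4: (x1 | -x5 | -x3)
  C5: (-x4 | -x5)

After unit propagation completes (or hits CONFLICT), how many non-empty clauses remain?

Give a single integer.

Answer: 0

Derivation:
unit clause [4] forces x4=T; simplify:
  drop -4 from [-4, -5] -> [-5]
  satisfied 1 clause(s); 4 remain; assigned so far: [4]
unit clause [2] forces x2=T; simplify:
  satisfied 2 clause(s); 2 remain; assigned so far: [2, 4]
unit clause [-5] forces x5=F; simplify:
  satisfied 2 clause(s); 0 remain; assigned so far: [2, 4, 5]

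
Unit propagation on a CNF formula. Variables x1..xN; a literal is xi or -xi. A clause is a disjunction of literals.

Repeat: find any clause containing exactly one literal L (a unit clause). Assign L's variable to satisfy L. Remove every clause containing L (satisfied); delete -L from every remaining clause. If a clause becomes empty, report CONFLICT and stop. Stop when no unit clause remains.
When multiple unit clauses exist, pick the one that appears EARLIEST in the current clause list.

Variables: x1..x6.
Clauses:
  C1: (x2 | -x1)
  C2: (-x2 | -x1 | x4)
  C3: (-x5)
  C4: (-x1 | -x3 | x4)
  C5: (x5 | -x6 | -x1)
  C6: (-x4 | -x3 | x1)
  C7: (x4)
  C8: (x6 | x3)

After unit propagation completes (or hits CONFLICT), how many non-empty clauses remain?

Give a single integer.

unit clause [-5] forces x5=F; simplify:
  drop 5 from [5, -6, -1] -> [-6, -1]
  satisfied 1 clause(s); 7 remain; assigned so far: [5]
unit clause [4] forces x4=T; simplify:
  drop -4 from [-4, -3, 1] -> [-3, 1]
  satisfied 3 clause(s); 4 remain; assigned so far: [4, 5]

Answer: 4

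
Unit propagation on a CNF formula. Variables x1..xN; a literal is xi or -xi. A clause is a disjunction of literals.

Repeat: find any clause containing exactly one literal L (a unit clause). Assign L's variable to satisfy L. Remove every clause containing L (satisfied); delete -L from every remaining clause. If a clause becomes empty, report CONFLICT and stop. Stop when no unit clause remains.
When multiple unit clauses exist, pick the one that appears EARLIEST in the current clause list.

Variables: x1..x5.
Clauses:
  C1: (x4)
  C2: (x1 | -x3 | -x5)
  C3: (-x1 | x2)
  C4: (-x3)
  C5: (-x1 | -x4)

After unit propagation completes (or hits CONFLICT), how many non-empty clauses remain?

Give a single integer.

Answer: 0

Derivation:
unit clause [4] forces x4=T; simplify:
  drop -4 from [-1, -4] -> [-1]
  satisfied 1 clause(s); 4 remain; assigned so far: [4]
unit clause [-3] forces x3=F; simplify:
  satisfied 2 clause(s); 2 remain; assigned so far: [3, 4]
unit clause [-1] forces x1=F; simplify:
  satisfied 2 clause(s); 0 remain; assigned so far: [1, 3, 4]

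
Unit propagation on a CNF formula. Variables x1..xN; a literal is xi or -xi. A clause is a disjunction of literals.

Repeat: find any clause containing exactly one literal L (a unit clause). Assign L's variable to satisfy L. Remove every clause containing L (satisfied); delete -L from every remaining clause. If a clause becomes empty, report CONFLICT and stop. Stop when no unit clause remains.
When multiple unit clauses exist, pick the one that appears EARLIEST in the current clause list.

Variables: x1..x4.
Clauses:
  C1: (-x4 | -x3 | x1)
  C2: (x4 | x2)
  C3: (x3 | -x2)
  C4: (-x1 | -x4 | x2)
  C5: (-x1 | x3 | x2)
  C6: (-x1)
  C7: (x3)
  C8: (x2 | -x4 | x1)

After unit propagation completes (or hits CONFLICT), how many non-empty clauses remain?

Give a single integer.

Answer: 0

Derivation:
unit clause [-1] forces x1=F; simplify:
  drop 1 from [-4, -3, 1] -> [-4, -3]
  drop 1 from [2, -4, 1] -> [2, -4]
  satisfied 3 clause(s); 5 remain; assigned so far: [1]
unit clause [3] forces x3=T; simplify:
  drop -3 from [-4, -3] -> [-4]
  satisfied 2 clause(s); 3 remain; assigned so far: [1, 3]
unit clause [-4] forces x4=F; simplify:
  drop 4 from [4, 2] -> [2]
  satisfied 2 clause(s); 1 remain; assigned so far: [1, 3, 4]
unit clause [2] forces x2=T; simplify:
  satisfied 1 clause(s); 0 remain; assigned so far: [1, 2, 3, 4]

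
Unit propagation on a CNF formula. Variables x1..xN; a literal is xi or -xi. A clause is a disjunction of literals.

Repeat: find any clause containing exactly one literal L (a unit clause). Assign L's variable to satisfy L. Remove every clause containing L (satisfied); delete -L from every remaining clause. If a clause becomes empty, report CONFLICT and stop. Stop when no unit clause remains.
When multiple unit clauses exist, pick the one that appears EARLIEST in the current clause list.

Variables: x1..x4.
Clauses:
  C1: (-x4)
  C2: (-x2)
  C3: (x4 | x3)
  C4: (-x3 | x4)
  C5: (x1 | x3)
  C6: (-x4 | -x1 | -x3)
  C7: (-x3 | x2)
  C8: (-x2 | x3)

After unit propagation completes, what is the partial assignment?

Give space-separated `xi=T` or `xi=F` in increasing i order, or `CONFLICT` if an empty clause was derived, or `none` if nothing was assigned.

unit clause [-4] forces x4=F; simplify:
  drop 4 from [4, 3] -> [3]
  drop 4 from [-3, 4] -> [-3]
  satisfied 2 clause(s); 6 remain; assigned so far: [4]
unit clause [-2] forces x2=F; simplify:
  drop 2 from [-3, 2] -> [-3]
  satisfied 2 clause(s); 4 remain; assigned so far: [2, 4]
unit clause [3] forces x3=T; simplify:
  drop -3 from [-3] -> [] (empty!)
  drop -3 from [-3] -> [] (empty!)
  satisfied 2 clause(s); 2 remain; assigned so far: [2, 3, 4]
CONFLICT (empty clause)

Answer: CONFLICT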